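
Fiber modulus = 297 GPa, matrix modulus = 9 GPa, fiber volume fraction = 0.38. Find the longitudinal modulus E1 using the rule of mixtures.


E1 = Ef*Vf + Em*(1-Vf) = 297*0.38 + 9*0.62 = 118.44 GPa

118.44 GPa


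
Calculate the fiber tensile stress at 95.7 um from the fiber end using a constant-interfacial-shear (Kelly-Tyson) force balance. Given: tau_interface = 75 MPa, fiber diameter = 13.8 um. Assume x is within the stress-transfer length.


Force balance: sigma_f * (pi*d^2/4) = tau * (pi*d) * x  ->  sigma_f = 4 * tau * x / d
sigma_f = 4 * 75 * 95.7 / 13.8 = 2080.4 MPa

2080.4 MPa


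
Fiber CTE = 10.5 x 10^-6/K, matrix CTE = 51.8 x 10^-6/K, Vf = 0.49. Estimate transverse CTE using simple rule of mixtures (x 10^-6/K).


alpha_2 = alpha_f*Vf + alpha_m*(1-Vf) = 10.5*0.49 + 51.8*0.51 = 31.6 x 10^-6/K

31.6 x 10^-6/K


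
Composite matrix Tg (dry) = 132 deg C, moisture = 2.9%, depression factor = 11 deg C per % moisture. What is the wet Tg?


Tg_wet = Tg_dry - k*moisture = 132 - 11*2.9 = 100.1 deg C

100.1 deg C


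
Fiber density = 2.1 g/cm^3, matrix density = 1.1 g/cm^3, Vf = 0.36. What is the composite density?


rho_c = rho_f*Vf + rho_m*(1-Vf) = 2.1*0.36 + 1.1*0.64 = 1.46 g/cm^3

1.46 g/cm^3


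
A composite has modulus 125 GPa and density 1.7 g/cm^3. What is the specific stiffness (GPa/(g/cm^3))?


Specific stiffness = E/rho = 125/1.7 = 73.5 GPa/(g/cm^3)

73.5 GPa/(g/cm^3)


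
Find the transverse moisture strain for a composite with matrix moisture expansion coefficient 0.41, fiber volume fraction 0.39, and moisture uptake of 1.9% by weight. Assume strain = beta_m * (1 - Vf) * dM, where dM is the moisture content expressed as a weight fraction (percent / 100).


dM = 1.9/100 = 0.019
strain = beta_m * (1-Vf) * dM = 0.41 * 0.61 * 0.019 = 0.0047519

0.0047519


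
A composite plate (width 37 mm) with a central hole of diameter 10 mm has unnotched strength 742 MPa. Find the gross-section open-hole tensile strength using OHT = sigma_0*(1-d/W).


OHT = sigma_0*(1-d/W) = 742*(1-10/37) = 541.5 MPa

541.5 MPa


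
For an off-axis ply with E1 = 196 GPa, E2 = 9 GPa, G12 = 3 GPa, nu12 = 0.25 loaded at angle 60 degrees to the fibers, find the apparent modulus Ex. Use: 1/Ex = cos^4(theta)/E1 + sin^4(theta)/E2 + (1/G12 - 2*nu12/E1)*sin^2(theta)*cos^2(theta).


cos^4(60) = 0.0625, sin^4(60) = 0.5625, sin^2(60)*cos^2(60) = 0.1875
1/G12 - 2*nu12/E1 = 1/3 - 2*0.25/196 = 0.330782 GPa^-1
1/Ex = 0.0625/196 + 0.5625/9 + 0.330782*0.1875 = 0.1248406 GPa^-1
Ex = 8.01 GPa

8.01 GPa


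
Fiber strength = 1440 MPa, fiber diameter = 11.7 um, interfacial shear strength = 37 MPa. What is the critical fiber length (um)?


Lc = sigma_f * d / (2 * tau_i) = 1440 * 11.7 / (2 * 37) = 227.7 um

227.7 um


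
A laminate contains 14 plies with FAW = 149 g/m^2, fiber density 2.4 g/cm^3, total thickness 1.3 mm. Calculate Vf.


Vf = n * FAW / (rho_f * h * 1000) = 14 * 149 / (2.4 * 1.3 * 1000) = 0.6686

0.6686


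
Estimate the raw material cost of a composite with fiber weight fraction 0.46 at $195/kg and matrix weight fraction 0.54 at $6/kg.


Cost = cost_f*Wf + cost_m*Wm = 195*0.46 + 6*0.54 = $92.94/kg

$92.94/kg


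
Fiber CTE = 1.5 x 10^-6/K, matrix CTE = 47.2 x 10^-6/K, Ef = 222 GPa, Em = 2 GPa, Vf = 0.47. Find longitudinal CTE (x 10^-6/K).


E1 = Ef*Vf + Em*(1-Vf) = 105.4
alpha_1 = (alpha_f*Ef*Vf + alpha_m*Em*(1-Vf))/E1 = 1.96 x 10^-6/K

1.96 x 10^-6/K


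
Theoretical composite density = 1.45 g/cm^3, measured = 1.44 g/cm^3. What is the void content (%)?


Void% = (rho_theo - rho_actual)/rho_theo * 100 = (1.45 - 1.44)/1.45 * 100 = 0.69%

0.69%


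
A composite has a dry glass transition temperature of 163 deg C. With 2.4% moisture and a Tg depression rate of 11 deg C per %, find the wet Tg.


Tg_wet = Tg_dry - k*moisture = 163 - 11*2.4 = 136.6 deg C

136.6 deg C


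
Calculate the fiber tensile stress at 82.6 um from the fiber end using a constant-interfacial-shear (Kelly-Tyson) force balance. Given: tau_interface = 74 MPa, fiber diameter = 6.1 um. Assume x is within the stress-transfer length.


Force balance: sigma_f * (pi*d^2/4) = tau * (pi*d) * x  ->  sigma_f = 4 * tau * x / d
sigma_f = 4 * 74 * 82.6 / 6.1 = 4008.1 MPa

4008.1 MPa


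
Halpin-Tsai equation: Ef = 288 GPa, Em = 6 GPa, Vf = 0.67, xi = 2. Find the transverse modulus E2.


eta = (Ef/Em - 1)/(Ef/Em + xi) = (48.0 - 1)/(48.0 + 2) = 0.94
E2 = Em*(1+xi*eta*Vf)/(1-eta*Vf) = 36.62 GPa

36.62 GPa


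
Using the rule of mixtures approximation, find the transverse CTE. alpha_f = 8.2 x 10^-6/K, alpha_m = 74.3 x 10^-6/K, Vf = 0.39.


alpha_2 = alpha_f*Vf + alpha_m*(1-Vf) = 8.2*0.39 + 74.3*0.61 = 48.5 x 10^-6/K

48.5 x 10^-6/K


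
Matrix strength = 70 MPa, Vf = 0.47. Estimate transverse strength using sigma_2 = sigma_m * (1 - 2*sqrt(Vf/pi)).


factor = 1 - 2*sqrt(0.47/pi) = 0.2264
sigma_2 = 70 * 0.2264 = 15.85 MPa

15.85 MPa


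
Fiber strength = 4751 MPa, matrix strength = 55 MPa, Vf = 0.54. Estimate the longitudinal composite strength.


sigma_1 = sigma_f*Vf + sigma_m*(1-Vf) = 4751*0.54 + 55*0.46 = 2590.8 MPa

2590.8 MPa


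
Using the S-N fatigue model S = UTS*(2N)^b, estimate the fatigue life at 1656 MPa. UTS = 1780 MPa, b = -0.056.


N = 0.5 * (S/UTS)^(1/b) = 0.5 * (1656/1780)^(1/-0.056) = 1.8154 cycles

1.8154 cycles


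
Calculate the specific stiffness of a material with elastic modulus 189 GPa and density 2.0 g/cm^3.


Specific stiffness = E/rho = 189/2.0 = 94.5 GPa/(g/cm^3)

94.5 GPa/(g/cm^3)


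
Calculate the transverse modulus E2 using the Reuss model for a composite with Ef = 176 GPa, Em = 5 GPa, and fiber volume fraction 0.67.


1/E2 = Vf/Ef + (1-Vf)/Em = 0.67/176 + 0.33/5
E2 = 14.33 GPa

14.33 GPa


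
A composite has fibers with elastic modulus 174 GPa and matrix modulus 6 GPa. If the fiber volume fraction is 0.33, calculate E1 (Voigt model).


E1 = Ef*Vf + Em*(1-Vf) = 174*0.33 + 6*0.67 = 61.44 GPa

61.44 GPa


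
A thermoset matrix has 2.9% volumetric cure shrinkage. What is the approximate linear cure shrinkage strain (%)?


Linear shrinkage ≈ vol_shrink/3 = 2.9/3 = 0.967%

0.967%


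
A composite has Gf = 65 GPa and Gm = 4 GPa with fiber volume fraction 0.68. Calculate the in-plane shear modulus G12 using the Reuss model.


1/G12 = Vf/Gf + (1-Vf)/Gm = 0.68/65 + 0.32/4
G12 = 11.05 GPa

11.05 GPa


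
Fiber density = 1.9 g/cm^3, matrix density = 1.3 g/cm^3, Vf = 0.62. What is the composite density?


rho_c = rho_f*Vf + rho_m*(1-Vf) = 1.9*0.62 + 1.3*0.38 = 1.672 g/cm^3

1.672 g/cm^3


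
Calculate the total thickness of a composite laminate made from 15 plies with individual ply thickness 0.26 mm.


h = n * t_ply = 15 * 0.26 = 3.9 mm

3.9 mm


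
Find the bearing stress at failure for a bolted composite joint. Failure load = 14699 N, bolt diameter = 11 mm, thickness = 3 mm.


sigma_br = F/(d*h) = 14699/(11*3) = 445.4 MPa

445.4 MPa


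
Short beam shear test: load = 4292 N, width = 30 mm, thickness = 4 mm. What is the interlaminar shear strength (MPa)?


ILSS = 3F/(4bh) = 3*4292/(4*30*4) = 26.83 MPa

26.83 MPa


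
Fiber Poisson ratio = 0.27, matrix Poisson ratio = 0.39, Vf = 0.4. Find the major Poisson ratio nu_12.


nu_12 = nu_f*Vf + nu_m*(1-Vf) = 0.27*0.4 + 0.39*0.6 = 0.342

0.342


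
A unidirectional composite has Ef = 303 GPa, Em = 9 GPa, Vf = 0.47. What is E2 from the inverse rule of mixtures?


1/E2 = Vf/Ef + (1-Vf)/Em = 0.47/303 + 0.53/9
E2 = 16.55 GPa

16.55 GPa


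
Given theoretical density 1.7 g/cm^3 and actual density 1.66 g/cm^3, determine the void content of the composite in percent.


Void% = (rho_theo - rho_actual)/rho_theo * 100 = (1.7 - 1.66)/1.7 * 100 = 2.35%

2.35%


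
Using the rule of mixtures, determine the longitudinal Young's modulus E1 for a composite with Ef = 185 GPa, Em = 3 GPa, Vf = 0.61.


E1 = Ef*Vf + Em*(1-Vf) = 185*0.61 + 3*0.39 = 114.02 GPa

114.02 GPa


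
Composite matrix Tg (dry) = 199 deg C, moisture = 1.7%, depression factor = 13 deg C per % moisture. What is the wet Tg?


Tg_wet = Tg_dry - k*moisture = 199 - 13*1.7 = 176.9 deg C

176.9 deg C


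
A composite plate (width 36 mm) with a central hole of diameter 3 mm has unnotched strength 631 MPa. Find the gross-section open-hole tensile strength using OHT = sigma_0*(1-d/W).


OHT = sigma_0*(1-d/W) = 631*(1-3/36) = 578.4 MPa

578.4 MPa


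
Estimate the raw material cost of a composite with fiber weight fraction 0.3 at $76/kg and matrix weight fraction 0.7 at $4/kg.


Cost = cost_f*Wf + cost_m*Wm = 76*0.3 + 4*0.7 = $25.6/kg

$25.6/kg


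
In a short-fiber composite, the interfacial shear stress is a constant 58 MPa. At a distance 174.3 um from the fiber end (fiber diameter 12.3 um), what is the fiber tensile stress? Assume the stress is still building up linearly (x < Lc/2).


Force balance: sigma_f * (pi*d^2/4) = tau * (pi*d) * x  ->  sigma_f = 4 * tau * x / d
sigma_f = 4 * 58 * 174.3 / 12.3 = 3287.6 MPa

3287.6 MPa


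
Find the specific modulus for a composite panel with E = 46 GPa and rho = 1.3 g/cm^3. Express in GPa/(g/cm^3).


Specific stiffness = E/rho = 46/1.3 = 35.4 GPa/(g/cm^3)

35.4 GPa/(g/cm^3)


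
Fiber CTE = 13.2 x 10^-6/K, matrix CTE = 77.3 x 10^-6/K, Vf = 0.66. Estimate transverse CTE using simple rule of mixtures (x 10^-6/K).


alpha_2 = alpha_f*Vf + alpha_m*(1-Vf) = 13.2*0.66 + 77.3*0.34 = 35.0 x 10^-6/K

35.0 x 10^-6/K


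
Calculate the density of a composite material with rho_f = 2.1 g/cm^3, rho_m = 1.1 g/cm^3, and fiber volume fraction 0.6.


rho_c = rho_f*Vf + rho_m*(1-Vf) = 2.1*0.6 + 1.1*0.4 = 1.7 g/cm^3

1.7 g/cm^3


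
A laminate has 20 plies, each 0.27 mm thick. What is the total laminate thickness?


h = n * t_ply = 20 * 0.27 = 5.4 mm

5.4 mm


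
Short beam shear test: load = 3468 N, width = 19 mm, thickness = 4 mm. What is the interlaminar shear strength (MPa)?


ILSS = 3F/(4bh) = 3*3468/(4*19*4) = 34.22 MPa

34.22 MPa


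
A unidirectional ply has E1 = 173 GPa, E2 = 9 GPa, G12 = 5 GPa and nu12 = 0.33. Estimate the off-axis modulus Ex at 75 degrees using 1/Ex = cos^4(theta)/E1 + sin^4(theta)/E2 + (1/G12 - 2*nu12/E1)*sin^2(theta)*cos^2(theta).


cos^4(75) = 0.004487, sin^4(75) = 0.870513, sin^2(75)*cos^2(75) = 0.0625
1/G12 - 2*nu12/E1 = 1/5 - 2*0.33/173 = 0.196185 GPa^-1
1/Ex = 0.004487/173 + 0.870513/9 + 0.196185*0.0625 = 0.1090111 GPa^-1
Ex = 9.17 GPa

9.17 GPa


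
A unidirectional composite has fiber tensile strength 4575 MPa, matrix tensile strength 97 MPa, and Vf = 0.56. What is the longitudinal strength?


sigma_1 = sigma_f*Vf + sigma_m*(1-Vf) = 4575*0.56 + 97*0.44 = 2604.7 MPa

2604.7 MPa


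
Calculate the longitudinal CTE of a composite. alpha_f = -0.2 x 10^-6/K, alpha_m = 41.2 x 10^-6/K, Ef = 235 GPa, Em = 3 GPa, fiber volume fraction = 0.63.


E1 = Ef*Vf + Em*(1-Vf) = 149.16
alpha_1 = (alpha_f*Ef*Vf + alpha_m*Em*(1-Vf))/E1 = 0.11 x 10^-6/K

0.11 x 10^-6/K


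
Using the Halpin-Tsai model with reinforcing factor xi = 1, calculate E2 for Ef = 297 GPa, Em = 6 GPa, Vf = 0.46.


eta = (Ef/Em - 1)/(Ef/Em + xi) = (49.5 - 1)/(49.5 + 1) = 0.9604
E2 = Em*(1+xi*eta*Vf)/(1-eta*Vf) = 15.5 GPa

15.5 GPa


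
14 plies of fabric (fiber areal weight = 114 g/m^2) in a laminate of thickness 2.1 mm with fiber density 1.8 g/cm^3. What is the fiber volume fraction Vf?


Vf = n * FAW / (rho_f * h * 1000) = 14 * 114 / (1.8 * 2.1 * 1000) = 0.4222

0.4222


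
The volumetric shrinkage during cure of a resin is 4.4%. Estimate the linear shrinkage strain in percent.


Linear shrinkage ≈ vol_shrink/3 = 4.4/3 = 1.467%

1.467%


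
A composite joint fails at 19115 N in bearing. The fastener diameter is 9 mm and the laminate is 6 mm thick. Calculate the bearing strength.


sigma_br = F/(d*h) = 19115/(9*6) = 354.0 MPa

354.0 MPa


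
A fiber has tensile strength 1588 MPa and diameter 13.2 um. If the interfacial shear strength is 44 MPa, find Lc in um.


Lc = sigma_f * d / (2 * tau_i) = 1588 * 13.2 / (2 * 44) = 238.2 um

238.2 um


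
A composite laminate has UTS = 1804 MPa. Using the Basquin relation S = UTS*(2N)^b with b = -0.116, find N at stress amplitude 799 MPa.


N = 0.5 * (S/UTS)^(1/b) = 0.5 * (799/1804)^(1/-0.116) = 559.7829 cycles

559.7829 cycles


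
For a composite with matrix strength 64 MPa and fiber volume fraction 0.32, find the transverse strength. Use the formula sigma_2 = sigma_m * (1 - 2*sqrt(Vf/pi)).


factor = 1 - 2*sqrt(0.32/pi) = 0.3617
sigma_2 = 64 * 0.3617 = 23.15 MPa

23.15 MPa


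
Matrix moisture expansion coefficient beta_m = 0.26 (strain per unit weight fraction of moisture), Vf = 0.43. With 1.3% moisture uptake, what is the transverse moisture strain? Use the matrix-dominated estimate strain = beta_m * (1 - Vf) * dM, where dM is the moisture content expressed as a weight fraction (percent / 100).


dM = 1.3/100 = 0.013
strain = beta_m * (1-Vf) * dM = 0.26 * 0.57 * 0.013 = 0.0019266

0.0019266


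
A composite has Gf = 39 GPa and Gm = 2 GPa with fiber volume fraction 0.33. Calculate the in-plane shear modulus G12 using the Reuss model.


1/G12 = Vf/Gf + (1-Vf)/Gm = 0.33/39 + 0.67/2
G12 = 2.91 GPa

2.91 GPa


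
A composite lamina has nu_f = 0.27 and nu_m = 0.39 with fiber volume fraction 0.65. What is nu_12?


nu_12 = nu_f*Vf + nu_m*(1-Vf) = 0.27*0.65 + 0.39*0.35 = 0.312

0.312


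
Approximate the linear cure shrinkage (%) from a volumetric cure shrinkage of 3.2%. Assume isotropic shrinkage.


Linear shrinkage ≈ vol_shrink/3 = 3.2/3 = 1.067%

1.067%


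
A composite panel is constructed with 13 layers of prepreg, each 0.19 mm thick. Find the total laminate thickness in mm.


h = n * t_ply = 13 * 0.19 = 2.47 mm

2.47 mm


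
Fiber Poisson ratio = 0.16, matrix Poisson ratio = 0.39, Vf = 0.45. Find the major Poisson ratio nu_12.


nu_12 = nu_f*Vf + nu_m*(1-Vf) = 0.16*0.45 + 0.39*0.55 = 0.2865

0.2865


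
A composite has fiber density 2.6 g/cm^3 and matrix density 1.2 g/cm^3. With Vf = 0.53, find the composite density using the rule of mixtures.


rho_c = rho_f*Vf + rho_m*(1-Vf) = 2.6*0.53 + 1.2*0.47 = 1.942 g/cm^3

1.942 g/cm^3


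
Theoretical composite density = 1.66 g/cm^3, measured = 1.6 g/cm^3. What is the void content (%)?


Void% = (rho_theo - rho_actual)/rho_theo * 100 = (1.66 - 1.6)/1.66 * 100 = 3.61%

3.61%


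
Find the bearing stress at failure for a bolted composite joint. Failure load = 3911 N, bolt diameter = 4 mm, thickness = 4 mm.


sigma_br = F/(d*h) = 3911/(4*4) = 244.4 MPa

244.4 MPa


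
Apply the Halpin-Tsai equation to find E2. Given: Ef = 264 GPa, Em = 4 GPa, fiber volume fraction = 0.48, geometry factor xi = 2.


eta = (Ef/Em - 1)/(Ef/Em + xi) = (66.0 - 1)/(66.0 + 2) = 0.9559
E2 = Em*(1+xi*eta*Vf)/(1-eta*Vf) = 14.17 GPa

14.17 GPa


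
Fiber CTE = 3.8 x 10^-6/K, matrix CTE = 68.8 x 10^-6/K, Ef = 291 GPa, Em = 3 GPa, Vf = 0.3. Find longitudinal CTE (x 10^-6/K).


E1 = Ef*Vf + Em*(1-Vf) = 89.4
alpha_1 = (alpha_f*Ef*Vf + alpha_m*Em*(1-Vf))/E1 = 5.33 x 10^-6/K

5.33 x 10^-6/K


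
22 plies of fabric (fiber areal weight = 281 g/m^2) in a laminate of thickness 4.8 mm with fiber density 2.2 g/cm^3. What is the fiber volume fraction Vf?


Vf = n * FAW / (rho_f * h * 1000) = 22 * 281 / (2.2 * 4.8 * 1000) = 0.5854

0.5854


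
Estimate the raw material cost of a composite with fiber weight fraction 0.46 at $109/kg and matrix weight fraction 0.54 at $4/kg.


Cost = cost_f*Wf + cost_m*Wm = 109*0.46 + 4*0.54 = $52.3/kg

$52.3/kg


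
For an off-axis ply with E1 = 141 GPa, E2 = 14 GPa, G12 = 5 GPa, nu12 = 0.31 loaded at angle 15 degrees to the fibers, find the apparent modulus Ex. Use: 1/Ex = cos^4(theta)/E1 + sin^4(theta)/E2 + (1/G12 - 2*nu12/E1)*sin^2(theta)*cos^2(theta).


cos^4(15) = 0.870513, sin^4(15) = 0.004487, sin^2(15)*cos^2(15) = 0.0625
1/G12 - 2*nu12/E1 = 1/5 - 2*0.31/141 = 0.195603 GPa^-1
1/Ex = 0.870513/141 + 0.004487/14 + 0.195603*0.0625 = 0.0187195 GPa^-1
Ex = 53.42 GPa

53.42 GPa


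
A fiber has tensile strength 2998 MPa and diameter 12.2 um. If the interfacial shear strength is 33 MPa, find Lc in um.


Lc = sigma_f * d / (2 * tau_i) = 2998 * 12.2 / (2 * 33) = 554.2 um

554.2 um


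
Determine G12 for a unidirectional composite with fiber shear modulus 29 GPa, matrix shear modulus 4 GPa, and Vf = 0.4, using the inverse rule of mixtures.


1/G12 = Vf/Gf + (1-Vf)/Gm = 0.4/29 + 0.6/4
G12 = 6.11 GPa

6.11 GPa


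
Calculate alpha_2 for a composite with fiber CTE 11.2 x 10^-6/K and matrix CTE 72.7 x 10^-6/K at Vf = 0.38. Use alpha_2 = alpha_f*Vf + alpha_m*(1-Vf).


alpha_2 = alpha_f*Vf + alpha_m*(1-Vf) = 11.2*0.38 + 72.7*0.62 = 49.3 x 10^-6/K

49.3 x 10^-6/K


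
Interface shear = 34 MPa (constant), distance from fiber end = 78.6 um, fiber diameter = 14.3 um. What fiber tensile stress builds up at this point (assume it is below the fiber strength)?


Force balance: sigma_f * (pi*d^2/4) = tau * (pi*d) * x  ->  sigma_f = 4 * tau * x / d
sigma_f = 4 * 34 * 78.6 / 14.3 = 747.5 MPa

747.5 MPa


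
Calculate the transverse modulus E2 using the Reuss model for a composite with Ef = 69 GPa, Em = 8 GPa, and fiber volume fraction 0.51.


1/E2 = Vf/Ef + (1-Vf)/Em = 0.51/69 + 0.49/8
E2 = 14.57 GPa

14.57 GPa


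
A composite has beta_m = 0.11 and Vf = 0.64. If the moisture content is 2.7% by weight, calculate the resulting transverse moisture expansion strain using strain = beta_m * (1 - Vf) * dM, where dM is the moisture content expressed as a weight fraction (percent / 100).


dM = 2.7/100 = 0.027
strain = beta_m * (1-Vf) * dM = 0.11 * 0.36 * 0.027 = 0.0010692

0.0010692


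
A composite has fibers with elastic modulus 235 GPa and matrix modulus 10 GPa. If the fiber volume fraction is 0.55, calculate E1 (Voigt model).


E1 = Ef*Vf + Em*(1-Vf) = 235*0.55 + 10*0.45 = 133.75 GPa

133.75 GPa


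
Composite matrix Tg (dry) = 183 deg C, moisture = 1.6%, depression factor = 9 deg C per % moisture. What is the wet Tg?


Tg_wet = Tg_dry - k*moisture = 183 - 9*1.6 = 168.6 deg C

168.6 deg C


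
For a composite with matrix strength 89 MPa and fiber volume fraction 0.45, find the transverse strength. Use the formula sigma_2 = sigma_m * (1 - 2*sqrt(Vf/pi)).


factor = 1 - 2*sqrt(0.45/pi) = 0.2431
sigma_2 = 89 * 0.2431 = 21.63 MPa

21.63 MPa


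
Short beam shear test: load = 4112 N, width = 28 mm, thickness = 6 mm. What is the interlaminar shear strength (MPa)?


ILSS = 3F/(4bh) = 3*4112/(4*28*6) = 18.36 MPa

18.36 MPa


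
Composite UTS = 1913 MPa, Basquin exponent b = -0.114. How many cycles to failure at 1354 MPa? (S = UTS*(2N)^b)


N = 0.5 * (S/UTS)^(1/b) = 0.5 * (1354/1913)^(1/-0.114) = 10.3658 cycles

10.3658 cycles


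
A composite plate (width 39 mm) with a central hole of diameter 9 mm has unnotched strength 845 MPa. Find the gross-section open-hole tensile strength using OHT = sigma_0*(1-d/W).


OHT = sigma_0*(1-d/W) = 845*(1-9/39) = 650.0 MPa

650.0 MPa


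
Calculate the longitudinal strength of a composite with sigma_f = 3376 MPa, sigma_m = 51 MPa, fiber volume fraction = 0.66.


sigma_1 = sigma_f*Vf + sigma_m*(1-Vf) = 3376*0.66 + 51*0.34 = 2245.5 MPa

2245.5 MPa


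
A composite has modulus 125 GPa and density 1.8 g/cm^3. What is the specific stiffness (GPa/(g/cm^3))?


Specific stiffness = E/rho = 125/1.8 = 69.4 GPa/(g/cm^3)

69.4 GPa/(g/cm^3)


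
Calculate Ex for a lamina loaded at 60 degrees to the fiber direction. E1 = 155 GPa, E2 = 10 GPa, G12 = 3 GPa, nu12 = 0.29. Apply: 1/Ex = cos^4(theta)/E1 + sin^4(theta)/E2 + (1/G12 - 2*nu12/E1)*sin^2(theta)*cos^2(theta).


cos^4(60) = 0.0625, sin^4(60) = 0.5625, sin^2(60)*cos^2(60) = 0.1875
1/G12 - 2*nu12/E1 = 1/3 - 2*0.29/155 = 0.329591 GPa^-1
1/Ex = 0.0625/155 + 0.5625/10 + 0.329591*0.1875 = 0.1184516 GPa^-1
Ex = 8.44 GPa

8.44 GPa


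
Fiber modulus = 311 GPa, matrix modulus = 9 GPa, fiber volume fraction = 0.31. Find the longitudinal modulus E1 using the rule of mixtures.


E1 = Ef*Vf + Em*(1-Vf) = 311*0.31 + 9*0.69 = 102.62 GPa

102.62 GPa


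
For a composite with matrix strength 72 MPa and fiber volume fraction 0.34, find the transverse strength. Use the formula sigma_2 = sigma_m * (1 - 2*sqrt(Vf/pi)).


factor = 1 - 2*sqrt(0.34/pi) = 0.342
sigma_2 = 72 * 0.342 = 24.63 MPa

24.63 MPa


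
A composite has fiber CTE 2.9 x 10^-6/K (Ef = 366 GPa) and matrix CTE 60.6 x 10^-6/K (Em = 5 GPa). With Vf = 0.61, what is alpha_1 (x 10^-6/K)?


E1 = Ef*Vf + Em*(1-Vf) = 225.21
alpha_1 = (alpha_f*Ef*Vf + alpha_m*Em*(1-Vf))/E1 = 3.4 x 10^-6/K

3.4 x 10^-6/K


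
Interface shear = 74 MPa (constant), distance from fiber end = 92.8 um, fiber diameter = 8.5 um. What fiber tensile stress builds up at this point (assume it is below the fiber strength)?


Force balance: sigma_f * (pi*d^2/4) = tau * (pi*d) * x  ->  sigma_f = 4 * tau * x / d
sigma_f = 4 * 74 * 92.8 / 8.5 = 3231.6 MPa

3231.6 MPa


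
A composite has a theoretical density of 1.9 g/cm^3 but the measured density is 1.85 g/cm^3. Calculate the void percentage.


Void% = (rho_theo - rho_actual)/rho_theo * 100 = (1.9 - 1.85)/1.9 * 100 = 2.63%

2.63%


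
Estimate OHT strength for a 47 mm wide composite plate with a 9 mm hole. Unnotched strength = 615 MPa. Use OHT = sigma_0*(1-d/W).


OHT = sigma_0*(1-d/W) = 615*(1-9/47) = 497.2 MPa

497.2 MPa


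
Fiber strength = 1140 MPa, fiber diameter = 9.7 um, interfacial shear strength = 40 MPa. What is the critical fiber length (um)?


Lc = sigma_f * d / (2 * tau_i) = 1140 * 9.7 / (2 * 40) = 138.2 um

138.2 um


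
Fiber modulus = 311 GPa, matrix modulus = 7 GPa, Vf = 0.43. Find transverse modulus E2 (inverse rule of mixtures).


1/E2 = Vf/Ef + (1-Vf)/Em = 0.43/311 + 0.57/7
E2 = 12.08 GPa

12.08 GPa


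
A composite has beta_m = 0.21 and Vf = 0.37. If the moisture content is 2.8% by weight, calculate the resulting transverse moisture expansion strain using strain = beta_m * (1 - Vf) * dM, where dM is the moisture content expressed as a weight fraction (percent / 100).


dM = 2.8/100 = 0.028
strain = beta_m * (1-Vf) * dM = 0.21 * 0.63 * 0.028 = 0.0037044

0.0037044


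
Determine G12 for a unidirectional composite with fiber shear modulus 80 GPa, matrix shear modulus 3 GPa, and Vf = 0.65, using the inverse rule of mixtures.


1/G12 = Vf/Gf + (1-Vf)/Gm = 0.65/80 + 0.35/3
G12 = 8.01 GPa

8.01 GPa


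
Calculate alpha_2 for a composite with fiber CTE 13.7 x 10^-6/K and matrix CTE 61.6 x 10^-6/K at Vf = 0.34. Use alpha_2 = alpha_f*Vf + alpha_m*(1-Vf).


alpha_2 = alpha_f*Vf + alpha_m*(1-Vf) = 13.7*0.34 + 61.6*0.66 = 45.3 x 10^-6/K

45.3 x 10^-6/K


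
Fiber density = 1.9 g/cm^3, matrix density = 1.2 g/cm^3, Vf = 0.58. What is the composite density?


rho_c = rho_f*Vf + rho_m*(1-Vf) = 1.9*0.58 + 1.2*0.42 = 1.606 g/cm^3

1.606 g/cm^3


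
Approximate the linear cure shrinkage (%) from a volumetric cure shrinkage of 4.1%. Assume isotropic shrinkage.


Linear shrinkage ≈ vol_shrink/3 = 4.1/3 = 1.367%

1.367%


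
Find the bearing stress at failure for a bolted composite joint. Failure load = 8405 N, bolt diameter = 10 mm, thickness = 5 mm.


sigma_br = F/(d*h) = 8405/(10*5) = 168.1 MPa

168.1 MPa


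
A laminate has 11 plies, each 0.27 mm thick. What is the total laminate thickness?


h = n * t_ply = 11 * 0.27 = 2.97 mm

2.97 mm


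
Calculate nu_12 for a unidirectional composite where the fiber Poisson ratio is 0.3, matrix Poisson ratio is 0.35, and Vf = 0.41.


nu_12 = nu_f*Vf + nu_m*(1-Vf) = 0.3*0.41 + 0.35*0.59 = 0.3295

0.3295


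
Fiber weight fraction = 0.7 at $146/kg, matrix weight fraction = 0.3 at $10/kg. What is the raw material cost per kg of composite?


Cost = cost_f*Wf + cost_m*Wm = 146*0.7 + 10*0.3 = $105.2/kg

$105.2/kg


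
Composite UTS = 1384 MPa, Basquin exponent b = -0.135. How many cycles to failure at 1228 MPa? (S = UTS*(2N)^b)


N = 0.5 * (S/UTS)^(1/b) = 0.5 * (1228/1384)^(1/-0.135) = 1.2125 cycles

1.2125 cycles


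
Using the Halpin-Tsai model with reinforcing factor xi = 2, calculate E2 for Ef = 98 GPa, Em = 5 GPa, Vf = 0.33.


eta = (Ef/Em - 1)/(Ef/Em + xi) = (19.6 - 1)/(19.6 + 2) = 0.8611
E2 = Em*(1+xi*eta*Vf)/(1-eta*Vf) = 10.95 GPa

10.95 GPa


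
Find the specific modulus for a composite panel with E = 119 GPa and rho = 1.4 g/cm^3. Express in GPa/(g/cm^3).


Specific stiffness = E/rho = 119/1.4 = 85.0 GPa/(g/cm^3)

85.0 GPa/(g/cm^3)


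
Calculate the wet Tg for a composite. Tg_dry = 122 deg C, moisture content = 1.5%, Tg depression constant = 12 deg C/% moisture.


Tg_wet = Tg_dry - k*moisture = 122 - 12*1.5 = 104.0 deg C

104.0 deg C


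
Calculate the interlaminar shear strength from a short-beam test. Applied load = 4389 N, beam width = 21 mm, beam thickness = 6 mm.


ILSS = 3F/(4bh) = 3*4389/(4*21*6) = 26.13 MPa

26.13 MPa


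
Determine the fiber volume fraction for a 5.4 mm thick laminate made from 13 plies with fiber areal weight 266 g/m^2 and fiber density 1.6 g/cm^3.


Vf = n * FAW / (rho_f * h * 1000) = 13 * 266 / (1.6 * 5.4 * 1000) = 0.4002

0.4002


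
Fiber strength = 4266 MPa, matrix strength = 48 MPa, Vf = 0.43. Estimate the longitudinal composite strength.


sigma_1 = sigma_f*Vf + sigma_m*(1-Vf) = 4266*0.43 + 48*0.57 = 1861.7 MPa

1861.7 MPa


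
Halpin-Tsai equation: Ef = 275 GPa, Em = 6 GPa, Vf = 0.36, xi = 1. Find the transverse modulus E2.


eta = (Ef/Em - 1)/(Ef/Em + xi) = (45.8333 - 1)/(45.8333 + 1) = 0.9573
E2 = Em*(1+xi*eta*Vf)/(1-eta*Vf) = 12.31 GPa

12.31 GPa


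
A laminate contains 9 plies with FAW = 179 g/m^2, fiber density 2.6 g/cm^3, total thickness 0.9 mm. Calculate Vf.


Vf = n * FAW / (rho_f * h * 1000) = 9 * 179 / (2.6 * 0.9 * 1000) = 0.6885

0.6885


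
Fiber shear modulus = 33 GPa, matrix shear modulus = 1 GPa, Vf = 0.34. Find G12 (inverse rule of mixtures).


1/G12 = Vf/Gf + (1-Vf)/Gm = 0.34/33 + 0.66/1
G12 = 1.49 GPa

1.49 GPa


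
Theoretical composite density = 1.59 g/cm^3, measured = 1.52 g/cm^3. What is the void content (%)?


Void% = (rho_theo - rho_actual)/rho_theo * 100 = (1.59 - 1.52)/1.59 * 100 = 4.4%

4.4%


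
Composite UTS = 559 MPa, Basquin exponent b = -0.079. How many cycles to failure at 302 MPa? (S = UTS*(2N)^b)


N = 0.5 * (S/UTS)^(1/b) = 0.5 * (302/559)^(1/-0.079) = 1212.9467 cycles

1212.9467 cycles


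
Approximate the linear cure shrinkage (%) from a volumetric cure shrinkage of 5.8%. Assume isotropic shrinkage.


Linear shrinkage ≈ vol_shrink/3 = 5.8/3 = 1.933%

1.933%


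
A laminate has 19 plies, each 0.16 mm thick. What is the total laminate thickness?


h = n * t_ply = 19 * 0.16 = 3.04 mm

3.04 mm


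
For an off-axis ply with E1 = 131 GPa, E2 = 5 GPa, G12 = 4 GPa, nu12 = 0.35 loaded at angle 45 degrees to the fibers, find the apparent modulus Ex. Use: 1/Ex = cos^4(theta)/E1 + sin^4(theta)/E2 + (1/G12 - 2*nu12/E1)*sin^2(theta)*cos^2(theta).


cos^4(45) = 0.25, sin^4(45) = 0.25, sin^2(45)*cos^2(45) = 0.25
1/G12 - 2*nu12/E1 = 1/4 - 2*0.35/131 = 0.244656 GPa^-1
1/Ex = 0.25/131 + 0.25/5 + 0.244656*0.25 = 0.1130725 GPa^-1
Ex = 8.84 GPa

8.84 GPa


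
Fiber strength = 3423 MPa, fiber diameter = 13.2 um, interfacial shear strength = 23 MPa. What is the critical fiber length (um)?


Lc = sigma_f * d / (2 * tau_i) = 3423 * 13.2 / (2 * 23) = 982.3 um

982.3 um


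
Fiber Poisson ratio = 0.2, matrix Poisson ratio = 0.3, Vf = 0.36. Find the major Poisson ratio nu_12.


nu_12 = nu_f*Vf + nu_m*(1-Vf) = 0.2*0.36 + 0.3*0.64 = 0.264

0.264


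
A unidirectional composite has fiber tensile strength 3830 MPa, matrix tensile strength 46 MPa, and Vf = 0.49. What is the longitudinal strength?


sigma_1 = sigma_f*Vf + sigma_m*(1-Vf) = 3830*0.49 + 46*0.51 = 1900.2 MPa

1900.2 MPa


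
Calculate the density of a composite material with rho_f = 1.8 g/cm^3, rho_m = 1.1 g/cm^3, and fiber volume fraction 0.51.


rho_c = rho_f*Vf + rho_m*(1-Vf) = 1.8*0.51 + 1.1*0.49 = 1.457 g/cm^3

1.457 g/cm^3


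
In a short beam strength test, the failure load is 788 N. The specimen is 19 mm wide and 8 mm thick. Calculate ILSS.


ILSS = 3F/(4bh) = 3*788/(4*19*8) = 3.89 MPa

3.89 MPa


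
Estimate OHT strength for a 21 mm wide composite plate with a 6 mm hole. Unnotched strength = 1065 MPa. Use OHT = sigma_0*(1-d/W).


OHT = sigma_0*(1-d/W) = 1065*(1-6/21) = 760.7 MPa

760.7 MPa


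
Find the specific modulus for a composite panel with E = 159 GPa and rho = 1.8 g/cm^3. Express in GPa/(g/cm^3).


Specific stiffness = E/rho = 159/1.8 = 88.3 GPa/(g/cm^3)

88.3 GPa/(g/cm^3)


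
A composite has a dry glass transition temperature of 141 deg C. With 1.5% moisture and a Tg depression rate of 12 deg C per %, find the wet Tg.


Tg_wet = Tg_dry - k*moisture = 141 - 12*1.5 = 123.0 deg C

123.0 deg C


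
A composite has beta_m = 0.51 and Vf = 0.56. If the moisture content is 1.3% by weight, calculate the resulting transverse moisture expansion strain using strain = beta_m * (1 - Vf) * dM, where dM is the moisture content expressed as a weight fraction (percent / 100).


dM = 1.3/100 = 0.013
strain = beta_m * (1-Vf) * dM = 0.51 * 0.44 * 0.013 = 0.0029172

0.0029172


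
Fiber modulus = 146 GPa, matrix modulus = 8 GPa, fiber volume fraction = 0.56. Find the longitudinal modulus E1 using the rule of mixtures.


E1 = Ef*Vf + Em*(1-Vf) = 146*0.56 + 8*0.44 = 85.28 GPa

85.28 GPa


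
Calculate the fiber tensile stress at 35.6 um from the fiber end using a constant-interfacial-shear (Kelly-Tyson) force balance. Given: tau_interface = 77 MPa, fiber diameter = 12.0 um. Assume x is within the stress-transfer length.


Force balance: sigma_f * (pi*d^2/4) = tau * (pi*d) * x  ->  sigma_f = 4 * tau * x / d
sigma_f = 4 * 77 * 35.6 / 12.0 = 913.7 MPa

913.7 MPa


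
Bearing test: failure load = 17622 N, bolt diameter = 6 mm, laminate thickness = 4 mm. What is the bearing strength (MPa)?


sigma_br = F/(d*h) = 17622/(6*4) = 734.3 MPa

734.3 MPa


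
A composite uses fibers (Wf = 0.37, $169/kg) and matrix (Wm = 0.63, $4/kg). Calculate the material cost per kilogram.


Cost = cost_f*Wf + cost_m*Wm = 169*0.37 + 4*0.63 = $65.05/kg

$65.05/kg


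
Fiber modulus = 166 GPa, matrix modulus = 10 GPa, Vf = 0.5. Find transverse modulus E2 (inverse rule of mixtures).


1/E2 = Vf/Ef + (1-Vf)/Em = 0.5/166 + 0.5/10
E2 = 18.86 GPa

18.86 GPa


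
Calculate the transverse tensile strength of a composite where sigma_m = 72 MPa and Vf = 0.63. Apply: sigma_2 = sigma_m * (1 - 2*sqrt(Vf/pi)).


factor = 1 - 2*sqrt(0.63/pi) = 0.1044
sigma_2 = 72 * 0.1044 = 7.52 MPa

7.52 MPa


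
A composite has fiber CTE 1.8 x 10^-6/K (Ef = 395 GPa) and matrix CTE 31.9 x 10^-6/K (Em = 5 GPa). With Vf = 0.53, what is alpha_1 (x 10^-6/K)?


E1 = Ef*Vf + Em*(1-Vf) = 211.7
alpha_1 = (alpha_f*Ef*Vf + alpha_m*Em*(1-Vf))/E1 = 2.13 x 10^-6/K

2.13 x 10^-6/K


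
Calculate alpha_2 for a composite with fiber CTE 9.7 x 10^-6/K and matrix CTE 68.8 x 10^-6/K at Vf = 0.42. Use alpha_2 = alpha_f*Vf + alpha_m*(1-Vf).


alpha_2 = alpha_f*Vf + alpha_m*(1-Vf) = 9.7*0.42 + 68.8*0.58 = 44.0 x 10^-6/K

44.0 x 10^-6/K


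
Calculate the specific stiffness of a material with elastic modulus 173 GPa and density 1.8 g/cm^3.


Specific stiffness = E/rho = 173/1.8 = 96.1 GPa/(g/cm^3)

96.1 GPa/(g/cm^3)


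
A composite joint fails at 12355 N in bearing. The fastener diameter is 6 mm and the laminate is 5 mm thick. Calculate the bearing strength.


sigma_br = F/(d*h) = 12355/(6*5) = 411.8 MPa

411.8 MPa


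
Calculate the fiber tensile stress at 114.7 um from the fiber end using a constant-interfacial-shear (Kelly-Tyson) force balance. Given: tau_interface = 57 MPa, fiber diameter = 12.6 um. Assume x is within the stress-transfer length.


Force balance: sigma_f * (pi*d^2/4) = tau * (pi*d) * x  ->  sigma_f = 4 * tau * x / d
sigma_f = 4 * 57 * 114.7 / 12.6 = 2075.5 MPa

2075.5 MPa


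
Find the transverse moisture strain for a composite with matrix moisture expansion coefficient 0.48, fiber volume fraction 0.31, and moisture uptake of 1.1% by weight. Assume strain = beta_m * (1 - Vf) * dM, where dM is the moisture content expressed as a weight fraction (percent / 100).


dM = 1.1/100 = 0.011
strain = beta_m * (1-Vf) * dM = 0.48 * 0.69 * 0.011 = 0.0036432

0.0036432


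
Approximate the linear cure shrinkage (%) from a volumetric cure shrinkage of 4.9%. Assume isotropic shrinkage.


Linear shrinkage ≈ vol_shrink/3 = 4.9/3 = 1.633%

1.633%


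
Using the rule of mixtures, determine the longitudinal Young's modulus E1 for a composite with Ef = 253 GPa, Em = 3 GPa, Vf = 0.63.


E1 = Ef*Vf + Em*(1-Vf) = 253*0.63 + 3*0.37 = 160.5 GPa

160.5 GPa


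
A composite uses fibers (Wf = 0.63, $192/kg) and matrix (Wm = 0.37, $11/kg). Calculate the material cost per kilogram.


Cost = cost_f*Wf + cost_m*Wm = 192*0.63 + 11*0.37 = $125.03/kg

$125.03/kg


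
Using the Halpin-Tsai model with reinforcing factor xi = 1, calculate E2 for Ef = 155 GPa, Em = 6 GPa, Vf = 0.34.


eta = (Ef/Em - 1)/(Ef/Em + xi) = (25.8333 - 1)/(25.8333 + 1) = 0.9255
E2 = Em*(1+xi*eta*Vf)/(1-eta*Vf) = 11.51 GPa

11.51 GPa


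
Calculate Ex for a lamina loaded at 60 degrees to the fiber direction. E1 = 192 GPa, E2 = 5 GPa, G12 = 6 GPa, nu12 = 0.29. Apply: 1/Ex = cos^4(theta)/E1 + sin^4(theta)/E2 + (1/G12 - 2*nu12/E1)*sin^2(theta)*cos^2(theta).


cos^4(60) = 0.0625, sin^4(60) = 0.5625, sin^2(60)*cos^2(60) = 0.1875
1/G12 - 2*nu12/E1 = 1/6 - 2*0.29/192 = 0.163646 GPa^-1
1/Ex = 0.0625/192 + 0.5625/5 + 0.163646*0.1875 = 0.1435091 GPa^-1
Ex = 6.97 GPa

6.97 GPa


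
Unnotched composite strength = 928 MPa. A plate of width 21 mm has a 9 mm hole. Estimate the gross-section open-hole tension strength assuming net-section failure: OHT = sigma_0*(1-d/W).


OHT = sigma_0*(1-d/W) = 928*(1-9/21) = 530.3 MPa

530.3 MPa


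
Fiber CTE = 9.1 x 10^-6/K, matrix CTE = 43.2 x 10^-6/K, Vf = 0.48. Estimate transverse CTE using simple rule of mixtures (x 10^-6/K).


alpha_2 = alpha_f*Vf + alpha_m*(1-Vf) = 9.1*0.48 + 43.2*0.52 = 26.8 x 10^-6/K

26.8 x 10^-6/K


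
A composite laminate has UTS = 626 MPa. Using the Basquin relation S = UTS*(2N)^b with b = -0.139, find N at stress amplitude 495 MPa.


N = 0.5 * (S/UTS)^(1/b) = 0.5 * (495/626)^(1/-0.139) = 2.7075 cycles

2.7075 cycles


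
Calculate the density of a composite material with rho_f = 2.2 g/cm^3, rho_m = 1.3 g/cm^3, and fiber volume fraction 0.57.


rho_c = rho_f*Vf + rho_m*(1-Vf) = 2.2*0.57 + 1.3*0.43 = 1.813 g/cm^3

1.813 g/cm^3


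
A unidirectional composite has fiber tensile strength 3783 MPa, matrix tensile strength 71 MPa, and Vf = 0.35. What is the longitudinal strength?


sigma_1 = sigma_f*Vf + sigma_m*(1-Vf) = 3783*0.35 + 71*0.65 = 1370.2 MPa

1370.2 MPa


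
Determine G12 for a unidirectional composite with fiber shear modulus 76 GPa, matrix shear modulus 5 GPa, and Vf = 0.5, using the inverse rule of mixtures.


1/G12 = Vf/Gf + (1-Vf)/Gm = 0.5/76 + 0.5/5
G12 = 9.38 GPa

9.38 GPa


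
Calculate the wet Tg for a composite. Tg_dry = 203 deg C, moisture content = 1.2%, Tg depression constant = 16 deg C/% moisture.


Tg_wet = Tg_dry - k*moisture = 203 - 16*1.2 = 183.8 deg C

183.8 deg C


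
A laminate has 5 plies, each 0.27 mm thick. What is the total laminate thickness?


h = n * t_ply = 5 * 0.27 = 1.35 mm

1.35 mm


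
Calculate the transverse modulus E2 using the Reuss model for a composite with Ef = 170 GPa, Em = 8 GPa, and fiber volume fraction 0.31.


1/E2 = Vf/Ef + (1-Vf)/Em = 0.31/170 + 0.69/8
E2 = 11.35 GPa

11.35 GPa


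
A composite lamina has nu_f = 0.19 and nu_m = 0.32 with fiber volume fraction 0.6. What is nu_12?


nu_12 = nu_f*Vf + nu_m*(1-Vf) = 0.19*0.6 + 0.32*0.4 = 0.242

0.242


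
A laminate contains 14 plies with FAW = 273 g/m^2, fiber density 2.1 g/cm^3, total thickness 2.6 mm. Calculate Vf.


Vf = n * FAW / (rho_f * h * 1000) = 14 * 273 / (2.1 * 2.6 * 1000) = 0.7

0.7


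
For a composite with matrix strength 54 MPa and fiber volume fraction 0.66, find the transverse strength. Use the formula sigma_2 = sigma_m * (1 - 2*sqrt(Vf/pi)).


factor = 1 - 2*sqrt(0.66/pi) = 0.0833
sigma_2 = 54 * 0.0833 = 4.5 MPa

4.5 MPa


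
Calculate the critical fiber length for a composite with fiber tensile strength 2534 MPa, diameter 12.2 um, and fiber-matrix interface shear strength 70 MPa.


Lc = sigma_f * d / (2 * tau_i) = 2534 * 12.2 / (2 * 70) = 220.8 um

220.8 um


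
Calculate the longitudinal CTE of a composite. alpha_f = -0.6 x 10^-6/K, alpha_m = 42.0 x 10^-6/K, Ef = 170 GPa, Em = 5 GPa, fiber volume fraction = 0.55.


E1 = Ef*Vf + Em*(1-Vf) = 95.75
alpha_1 = (alpha_f*Ef*Vf + alpha_m*Em*(1-Vf))/E1 = 0.4 x 10^-6/K

0.4 x 10^-6/K


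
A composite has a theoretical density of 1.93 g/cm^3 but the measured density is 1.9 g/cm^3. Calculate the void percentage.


Void% = (rho_theo - rho_actual)/rho_theo * 100 = (1.93 - 1.9)/1.93 * 100 = 1.55%

1.55%


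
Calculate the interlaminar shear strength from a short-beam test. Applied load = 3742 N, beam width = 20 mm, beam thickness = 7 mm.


ILSS = 3F/(4bh) = 3*3742/(4*20*7) = 20.05 MPa

20.05 MPa


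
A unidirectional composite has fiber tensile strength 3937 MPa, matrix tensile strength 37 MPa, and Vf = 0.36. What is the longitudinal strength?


sigma_1 = sigma_f*Vf + sigma_m*(1-Vf) = 3937*0.36 + 37*0.64 = 1441.0 MPa

1441.0 MPa


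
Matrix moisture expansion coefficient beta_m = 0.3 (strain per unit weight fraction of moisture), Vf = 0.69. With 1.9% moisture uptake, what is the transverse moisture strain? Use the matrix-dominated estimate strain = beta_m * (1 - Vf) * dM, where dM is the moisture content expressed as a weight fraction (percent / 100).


dM = 1.9/100 = 0.019
strain = beta_m * (1-Vf) * dM = 0.3 * 0.31 * 0.019 = 0.001767

0.001767


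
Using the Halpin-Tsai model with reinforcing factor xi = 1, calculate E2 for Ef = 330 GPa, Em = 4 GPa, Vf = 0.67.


eta = (Ef/Em - 1)/(Ef/Em + xi) = (82.5 - 1)/(82.5 + 1) = 0.976
E2 = Em*(1+xi*eta*Vf)/(1-eta*Vf) = 19.12 GPa

19.12 GPa


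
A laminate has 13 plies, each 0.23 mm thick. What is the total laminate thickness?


h = n * t_ply = 13 * 0.23 = 2.99 mm

2.99 mm


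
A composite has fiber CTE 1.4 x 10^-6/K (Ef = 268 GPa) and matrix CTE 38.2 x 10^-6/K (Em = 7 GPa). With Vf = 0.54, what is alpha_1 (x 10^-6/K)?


E1 = Ef*Vf + Em*(1-Vf) = 147.94
alpha_1 = (alpha_f*Ef*Vf + alpha_m*Em*(1-Vf))/E1 = 2.2 x 10^-6/K

2.2 x 10^-6/K


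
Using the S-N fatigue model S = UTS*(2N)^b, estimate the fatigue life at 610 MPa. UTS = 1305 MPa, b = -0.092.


N = 0.5 * (S/UTS)^(1/b) = 0.5 * (610/1305)^(1/-0.092) = 1945.2587 cycles

1945.2587 cycles


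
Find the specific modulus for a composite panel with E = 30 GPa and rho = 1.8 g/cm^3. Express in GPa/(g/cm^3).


Specific stiffness = E/rho = 30/1.8 = 16.7 GPa/(g/cm^3)

16.7 GPa/(g/cm^3)


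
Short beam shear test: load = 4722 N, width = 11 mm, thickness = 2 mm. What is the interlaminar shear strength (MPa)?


ILSS = 3F/(4bh) = 3*4722/(4*11*2) = 160.98 MPa

160.98 MPa


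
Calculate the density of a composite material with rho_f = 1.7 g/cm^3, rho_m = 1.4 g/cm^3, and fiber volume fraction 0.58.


rho_c = rho_f*Vf + rho_m*(1-Vf) = 1.7*0.58 + 1.4*0.42 = 1.574 g/cm^3

1.574 g/cm^3


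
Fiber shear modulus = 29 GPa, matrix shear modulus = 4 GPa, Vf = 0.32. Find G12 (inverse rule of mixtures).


1/G12 = Vf/Gf + (1-Vf)/Gm = 0.32/29 + 0.68/4
G12 = 5.52 GPa

5.52 GPa


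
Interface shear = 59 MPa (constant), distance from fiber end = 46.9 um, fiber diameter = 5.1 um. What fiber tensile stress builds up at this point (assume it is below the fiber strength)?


Force balance: sigma_f * (pi*d^2/4) = tau * (pi*d) * x  ->  sigma_f = 4 * tau * x / d
sigma_f = 4 * 59 * 46.9 / 5.1 = 2170.3 MPa

2170.3 MPa
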